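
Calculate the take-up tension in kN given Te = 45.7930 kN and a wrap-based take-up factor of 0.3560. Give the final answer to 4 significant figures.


T_tu = 45.7930 * 0.3560
T_tu = 16.30 kN


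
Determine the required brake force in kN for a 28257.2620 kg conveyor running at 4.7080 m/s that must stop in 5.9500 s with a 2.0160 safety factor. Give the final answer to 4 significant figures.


F = 28257.2620 * 4.7080 / 5.9500 * 2.0160 / 1000
F = 45.08 kN


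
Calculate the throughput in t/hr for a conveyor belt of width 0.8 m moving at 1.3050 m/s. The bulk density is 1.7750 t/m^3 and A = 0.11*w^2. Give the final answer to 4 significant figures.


A = 0.11 * 0.8^2 = 0.0704 m^2
C = 0.0704 * 1.3050 * 1.7750 * 3600
C = 587.1 t/hr


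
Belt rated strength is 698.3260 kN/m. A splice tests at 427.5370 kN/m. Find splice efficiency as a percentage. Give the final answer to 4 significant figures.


Eff = 427.5370 / 698.3260 * 100
Eff = 61.22 %


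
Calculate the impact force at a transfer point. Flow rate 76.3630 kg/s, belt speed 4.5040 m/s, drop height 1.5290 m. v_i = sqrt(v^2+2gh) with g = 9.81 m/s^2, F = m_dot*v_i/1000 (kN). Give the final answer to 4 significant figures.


v_i = sqrt(4.5040^2 + 2*9.81*1.5290) = 7.09119 m/s
F = 76.3630 * 7.09119 / 1000
F = 0.5415 kN


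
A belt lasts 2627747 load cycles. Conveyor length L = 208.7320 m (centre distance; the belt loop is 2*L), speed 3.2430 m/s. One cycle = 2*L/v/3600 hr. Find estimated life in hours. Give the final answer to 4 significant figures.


cycle_time = 2 * 208.7320 / 3.2430 / 3600 = 0.0357577 hr
life = 2627747 * 0.0357577 = 93960 hours


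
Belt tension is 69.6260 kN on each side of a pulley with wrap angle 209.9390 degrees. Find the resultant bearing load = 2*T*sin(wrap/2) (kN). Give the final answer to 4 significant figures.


F = 2 * 69.6260 * sin(209.9390/2 deg)
F = 134.5 kN


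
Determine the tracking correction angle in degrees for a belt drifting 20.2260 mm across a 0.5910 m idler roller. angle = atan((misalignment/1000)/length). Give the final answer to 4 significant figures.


misalign_m = 20.2260 / 1000 = 0.020226 m
angle = atan(0.020226 / 0.5910)
angle = 1.960 deg


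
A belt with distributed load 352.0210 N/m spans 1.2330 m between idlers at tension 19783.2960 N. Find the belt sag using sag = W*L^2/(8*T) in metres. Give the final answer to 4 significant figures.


sag = 352.0210 * 1.2330^2 / (8 * 19783.2960)
sag = 0.003381 m


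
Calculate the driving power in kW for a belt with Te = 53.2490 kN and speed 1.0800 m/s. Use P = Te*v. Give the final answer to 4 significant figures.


P = Te * v = 53.2490 * 1.0800
P = 57.51 kW


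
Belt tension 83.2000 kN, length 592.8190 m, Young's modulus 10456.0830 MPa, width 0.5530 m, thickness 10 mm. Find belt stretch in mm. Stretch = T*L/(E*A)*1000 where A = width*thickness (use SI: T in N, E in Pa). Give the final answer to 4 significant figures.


A = 0.5530 * 0.01 = 0.00553 m^2
Stretch = 83.2000*1000 * 592.8190 / (10456.0830e6 * 0.00553) * 1000
Stretch = 853.0 mm


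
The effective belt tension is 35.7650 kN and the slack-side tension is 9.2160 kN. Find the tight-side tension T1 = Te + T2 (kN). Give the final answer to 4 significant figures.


T1 = Te + T2 = 35.7650 + 9.2160
T1 = 44.98 kN


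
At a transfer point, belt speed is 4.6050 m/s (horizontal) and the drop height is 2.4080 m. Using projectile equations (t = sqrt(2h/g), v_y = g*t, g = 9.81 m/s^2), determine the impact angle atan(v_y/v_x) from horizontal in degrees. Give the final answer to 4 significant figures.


t = sqrt(2*2.4080/9.81) = 0.700662 s
v_y = 9.81 * 0.700662 = 6.87349 m/s
angle = atan(6.87349 / 4.6050) = 56.18 deg


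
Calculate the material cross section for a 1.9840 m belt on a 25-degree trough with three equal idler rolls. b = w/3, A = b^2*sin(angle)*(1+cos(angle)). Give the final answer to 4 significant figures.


b = 1.9840/3 = 0.661333 m
A = 0.661333^2 * sin(25 deg) * (1 + cos(25 deg))
A = 0.3524 m^2


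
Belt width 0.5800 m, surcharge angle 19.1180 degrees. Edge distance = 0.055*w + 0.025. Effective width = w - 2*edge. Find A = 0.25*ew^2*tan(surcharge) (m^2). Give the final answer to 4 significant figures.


edge = 0.055*0.5800 + 0.025 = 0.0569 m
ew = 0.5800 - 2*0.0569 = 0.4662 m
A = 0.25 * 0.4662^2 * tan(19.1180 deg)
A = 0.01883 m^2


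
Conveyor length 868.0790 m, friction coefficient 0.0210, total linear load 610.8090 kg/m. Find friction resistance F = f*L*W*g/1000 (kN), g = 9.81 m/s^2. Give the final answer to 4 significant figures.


F = 0.0210 * 868.0790 * 610.8090 * 9.81 / 1000
F = 109.2 kN


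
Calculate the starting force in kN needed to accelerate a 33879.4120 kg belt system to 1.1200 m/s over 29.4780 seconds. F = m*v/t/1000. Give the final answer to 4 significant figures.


F = 33879.4120 * 1.1200 / 29.4780 / 1000
F = 1.287 kN


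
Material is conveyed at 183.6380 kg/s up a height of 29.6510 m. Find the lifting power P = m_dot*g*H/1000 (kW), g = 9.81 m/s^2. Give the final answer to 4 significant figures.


P = 183.6380 * 9.81 * 29.6510 / 1000
P = 53.42 kW


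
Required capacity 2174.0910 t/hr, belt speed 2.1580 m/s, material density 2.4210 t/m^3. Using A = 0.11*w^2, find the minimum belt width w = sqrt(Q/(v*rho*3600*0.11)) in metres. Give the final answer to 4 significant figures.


A_req = 2174.0910 / (2.1580 * 2.4210 * 3600) = 0.115592 m^2
w = sqrt(0.115592 / 0.11)
w = 1.025 m


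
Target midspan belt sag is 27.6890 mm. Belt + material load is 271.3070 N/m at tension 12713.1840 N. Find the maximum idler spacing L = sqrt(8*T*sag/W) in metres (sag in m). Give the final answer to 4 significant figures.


sag = 27.6890/1000 = 0.027689 m
L = sqrt(8 * 12713.1840 * 0.027689 / 271.3070)
L = 3.222 m


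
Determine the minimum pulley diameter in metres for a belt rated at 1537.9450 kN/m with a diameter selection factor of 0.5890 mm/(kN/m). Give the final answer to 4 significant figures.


D = 1537.9450 * 0.5890 / 1000
D = 0.9058 m


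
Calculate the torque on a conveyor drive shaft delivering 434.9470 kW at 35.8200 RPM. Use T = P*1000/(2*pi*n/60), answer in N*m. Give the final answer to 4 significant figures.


omega = 2*pi*35.8200/60 = 3.75106 rad/s
T = 434.9470*1000 / 3.75106
T = 116000 N*m


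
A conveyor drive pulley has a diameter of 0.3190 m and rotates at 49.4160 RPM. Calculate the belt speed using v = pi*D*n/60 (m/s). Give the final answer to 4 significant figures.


v = pi * 0.3190 * 49.4160 / 60
v = 0.8254 m/s


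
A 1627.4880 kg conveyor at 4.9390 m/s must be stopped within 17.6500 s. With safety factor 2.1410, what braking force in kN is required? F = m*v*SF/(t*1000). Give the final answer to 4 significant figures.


F = 1627.4880 * 4.9390 / 17.6500 * 2.1410 / 1000
F = 0.9751 kN


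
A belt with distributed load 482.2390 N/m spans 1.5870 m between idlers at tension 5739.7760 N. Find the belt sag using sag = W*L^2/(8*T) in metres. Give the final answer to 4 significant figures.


sag = 482.2390 * 1.5870^2 / (8 * 5739.7760)
sag = 0.02645 m


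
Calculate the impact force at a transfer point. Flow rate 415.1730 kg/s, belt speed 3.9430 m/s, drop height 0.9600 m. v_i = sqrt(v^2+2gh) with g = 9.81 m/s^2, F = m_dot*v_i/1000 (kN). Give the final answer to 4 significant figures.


v_i = sqrt(3.9430^2 + 2*9.81*0.9600) = 5.86365 m/s
F = 415.1730 * 5.86365 / 1000
F = 2.434 kN


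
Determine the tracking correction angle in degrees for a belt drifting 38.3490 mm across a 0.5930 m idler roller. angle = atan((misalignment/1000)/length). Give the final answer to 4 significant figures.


misalign_m = 38.3490 / 1000 = 0.038349 m
angle = atan(0.038349 / 0.5930)
angle = 3.700 deg


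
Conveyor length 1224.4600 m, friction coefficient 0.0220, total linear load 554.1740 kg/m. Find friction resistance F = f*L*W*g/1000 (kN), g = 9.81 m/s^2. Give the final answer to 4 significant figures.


F = 0.0220 * 1224.4600 * 554.1740 * 9.81 / 1000
F = 146.4 kN


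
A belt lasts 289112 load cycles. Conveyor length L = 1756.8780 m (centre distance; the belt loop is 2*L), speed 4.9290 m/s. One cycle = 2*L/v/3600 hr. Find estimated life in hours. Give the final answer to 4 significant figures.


cycle_time = 2 * 1756.8780 / 4.9290 / 3600 = 0.198021 hr
life = 289112 * 0.198021 = 57250 hours


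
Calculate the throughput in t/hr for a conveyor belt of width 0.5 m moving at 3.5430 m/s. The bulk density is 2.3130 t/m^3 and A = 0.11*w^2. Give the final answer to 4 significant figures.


A = 0.11 * 0.5^2 = 0.0275 m^2
C = 0.0275 * 3.5430 * 2.3130 * 3600
C = 811.3 t/hr


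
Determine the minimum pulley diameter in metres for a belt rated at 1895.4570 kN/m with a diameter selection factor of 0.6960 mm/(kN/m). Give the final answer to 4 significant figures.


D = 1895.4570 * 0.6960 / 1000
D = 1.319 m


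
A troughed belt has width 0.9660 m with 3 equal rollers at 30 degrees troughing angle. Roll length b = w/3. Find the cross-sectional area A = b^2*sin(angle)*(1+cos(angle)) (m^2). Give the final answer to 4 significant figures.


b = 0.9660/3 = 0.322 m
A = 0.322^2 * sin(30 deg) * (1 + cos(30 deg))
A = 0.09674 m^2


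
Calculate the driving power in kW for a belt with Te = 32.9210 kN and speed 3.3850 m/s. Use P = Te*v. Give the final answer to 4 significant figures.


P = Te * v = 32.9210 * 3.3850
P = 111.4 kW


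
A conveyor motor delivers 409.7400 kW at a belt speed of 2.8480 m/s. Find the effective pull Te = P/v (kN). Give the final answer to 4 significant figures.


Te = P / v = 409.7400 / 2.8480
Te = 143.9 kN


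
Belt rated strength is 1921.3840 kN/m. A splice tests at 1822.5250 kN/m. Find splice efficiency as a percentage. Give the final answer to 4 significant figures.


Eff = 1822.5250 / 1921.3840 * 100
Eff = 94.85 %


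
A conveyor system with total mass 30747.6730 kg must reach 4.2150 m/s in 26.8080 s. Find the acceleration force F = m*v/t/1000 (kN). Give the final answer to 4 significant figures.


F = 30747.6730 * 4.2150 / 26.8080 / 1000
F = 4.834 kN


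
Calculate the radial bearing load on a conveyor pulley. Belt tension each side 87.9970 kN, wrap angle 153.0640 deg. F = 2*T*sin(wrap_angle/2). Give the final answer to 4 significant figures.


F = 2 * 87.9970 * sin(153.0640/2 deg)
F = 171.2 kN


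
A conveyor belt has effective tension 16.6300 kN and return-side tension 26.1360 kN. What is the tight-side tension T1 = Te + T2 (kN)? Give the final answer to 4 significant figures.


T1 = Te + T2 = 16.6300 + 26.1360
T1 = 42.77 kN


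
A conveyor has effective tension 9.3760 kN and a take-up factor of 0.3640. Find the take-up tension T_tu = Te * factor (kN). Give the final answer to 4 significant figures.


T_tu = 9.3760 * 0.3640
T_tu = 3.413 kN


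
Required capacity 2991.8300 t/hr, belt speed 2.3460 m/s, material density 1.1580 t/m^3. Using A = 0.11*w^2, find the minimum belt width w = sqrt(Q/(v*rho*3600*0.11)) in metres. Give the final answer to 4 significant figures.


A_req = 2991.8300 / (2.3460 * 1.1580 * 3600) = 0.305913 m^2
w = sqrt(0.305913 / 0.11)
w = 1.668 m


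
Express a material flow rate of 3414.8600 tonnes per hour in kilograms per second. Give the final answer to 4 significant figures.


m_dot = 3414.8600 * 1000 / 3600
m_dot = 948.6 kg/s


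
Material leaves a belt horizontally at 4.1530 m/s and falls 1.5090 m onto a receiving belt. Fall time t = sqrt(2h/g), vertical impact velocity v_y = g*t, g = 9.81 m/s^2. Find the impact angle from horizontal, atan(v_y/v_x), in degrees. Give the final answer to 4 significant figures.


t = sqrt(2*1.5090/9.81) = 0.554658 s
v_y = 9.81 * 0.554658 = 5.44119 m/s
angle = atan(5.44119 / 4.1530) = 52.65 deg


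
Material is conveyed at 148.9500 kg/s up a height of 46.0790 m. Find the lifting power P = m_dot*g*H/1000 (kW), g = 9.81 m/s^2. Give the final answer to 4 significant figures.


P = 148.9500 * 9.81 * 46.0790 / 1000
P = 67.33 kW


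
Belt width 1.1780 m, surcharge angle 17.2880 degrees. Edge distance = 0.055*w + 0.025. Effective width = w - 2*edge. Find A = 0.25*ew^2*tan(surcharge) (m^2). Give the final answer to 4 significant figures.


edge = 0.055*1.1780 + 0.025 = 0.08979 m
ew = 1.1780 - 2*0.08979 = 0.99842 m
A = 0.25 * 0.99842^2 * tan(17.2880 deg)
A = 0.07756 m^2


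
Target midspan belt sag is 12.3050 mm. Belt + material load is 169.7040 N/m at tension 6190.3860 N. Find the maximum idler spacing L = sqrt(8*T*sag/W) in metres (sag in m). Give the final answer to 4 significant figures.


sag = 12.3050/1000 = 0.012305 m
L = sqrt(8 * 6190.3860 * 0.012305 / 169.7040)
L = 1.895 m


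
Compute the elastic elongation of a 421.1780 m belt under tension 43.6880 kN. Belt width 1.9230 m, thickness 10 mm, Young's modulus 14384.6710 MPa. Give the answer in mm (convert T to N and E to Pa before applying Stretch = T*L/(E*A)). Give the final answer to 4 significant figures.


A = 1.9230 * 0.01 = 0.01923 m^2
Stretch = 43.6880*1000 * 421.1780 / (14384.6710e6 * 0.01923) * 1000
Stretch = 66.52 mm


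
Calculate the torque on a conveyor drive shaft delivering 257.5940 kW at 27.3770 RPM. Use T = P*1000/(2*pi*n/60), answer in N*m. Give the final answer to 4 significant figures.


omega = 2*pi*27.3770/60 = 2.86691 rad/s
T = 257.5940*1000 / 2.86691
T = 89850 N*m


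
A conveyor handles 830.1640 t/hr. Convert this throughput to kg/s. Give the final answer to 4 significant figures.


m_dot = 830.1640 * 1000 / 3600
m_dot = 230.6 kg/s


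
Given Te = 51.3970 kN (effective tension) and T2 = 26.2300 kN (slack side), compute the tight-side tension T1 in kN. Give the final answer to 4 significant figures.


T1 = Te + T2 = 51.3970 + 26.2300
T1 = 77.63 kN


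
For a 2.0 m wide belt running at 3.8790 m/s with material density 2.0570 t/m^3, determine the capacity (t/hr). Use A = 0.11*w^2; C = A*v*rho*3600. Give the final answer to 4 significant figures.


A = 0.11 * 2.0^2 = 0.44 m^2
C = 0.44 * 3.8790 * 2.0570 * 3600
C = 12640 t/hr


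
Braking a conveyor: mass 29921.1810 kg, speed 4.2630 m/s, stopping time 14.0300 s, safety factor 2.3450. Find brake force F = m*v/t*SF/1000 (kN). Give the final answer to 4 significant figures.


F = 29921.1810 * 4.2630 / 14.0300 * 2.3450 / 1000
F = 21.32 kN


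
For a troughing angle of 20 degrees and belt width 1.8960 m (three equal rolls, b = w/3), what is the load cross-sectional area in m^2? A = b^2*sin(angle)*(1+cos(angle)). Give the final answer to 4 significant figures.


b = 1.8960/3 = 0.632 m
A = 0.632^2 * sin(20 deg) * (1 + cos(20 deg))
A = 0.2650 m^2


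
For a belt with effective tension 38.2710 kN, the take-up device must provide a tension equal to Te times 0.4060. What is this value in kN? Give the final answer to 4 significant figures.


T_tu = 38.2710 * 0.4060
T_tu = 15.54 kN


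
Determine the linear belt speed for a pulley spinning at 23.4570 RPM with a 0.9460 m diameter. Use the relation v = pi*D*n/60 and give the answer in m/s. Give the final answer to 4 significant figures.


v = pi * 0.9460 * 23.4570 / 60
v = 1.162 m/s


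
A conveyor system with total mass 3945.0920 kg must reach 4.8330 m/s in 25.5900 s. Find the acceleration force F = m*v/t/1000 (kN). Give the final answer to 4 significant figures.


F = 3945.0920 * 4.8330 / 25.5900 / 1000
F = 0.7451 kN


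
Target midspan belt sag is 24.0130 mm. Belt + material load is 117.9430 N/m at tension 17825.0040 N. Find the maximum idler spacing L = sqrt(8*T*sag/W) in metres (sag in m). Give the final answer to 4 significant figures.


sag = 24.0130/1000 = 0.024013 m
L = sqrt(8 * 17825.0040 * 0.024013 / 117.9430)
L = 5.388 m


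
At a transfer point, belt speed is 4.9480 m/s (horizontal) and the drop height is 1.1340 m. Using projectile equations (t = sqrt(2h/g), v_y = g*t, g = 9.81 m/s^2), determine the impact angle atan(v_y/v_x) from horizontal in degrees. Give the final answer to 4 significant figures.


t = sqrt(2*1.1340/9.81) = 0.480825 s
v_y = 9.81 * 0.480825 = 4.71689 m/s
angle = atan(4.71689 / 4.9480) = 43.63 deg


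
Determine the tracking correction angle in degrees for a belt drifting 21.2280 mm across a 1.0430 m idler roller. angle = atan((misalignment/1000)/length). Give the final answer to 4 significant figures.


misalign_m = 21.2280 / 1000 = 0.021228 m
angle = atan(0.021228 / 1.0430)
angle = 1.166 deg


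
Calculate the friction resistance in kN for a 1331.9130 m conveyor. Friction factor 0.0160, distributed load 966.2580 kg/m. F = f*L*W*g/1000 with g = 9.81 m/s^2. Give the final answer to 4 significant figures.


F = 0.0160 * 1331.9130 * 966.2580 * 9.81 / 1000
F = 202.0 kN


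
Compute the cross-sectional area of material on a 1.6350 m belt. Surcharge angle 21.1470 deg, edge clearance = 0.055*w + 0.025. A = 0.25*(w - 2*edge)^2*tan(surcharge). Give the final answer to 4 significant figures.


edge = 0.055*1.6350 + 0.025 = 0.114925 m
ew = 1.6350 - 2*0.114925 = 1.40515 m
A = 0.25 * 1.40515^2 * tan(21.1470 deg)
A = 0.1909 m^2


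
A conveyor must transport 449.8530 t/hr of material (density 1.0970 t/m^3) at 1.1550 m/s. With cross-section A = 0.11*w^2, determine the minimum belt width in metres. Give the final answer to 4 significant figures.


A_req = 449.8530 / (1.1550 * 1.0970 * 3600) = 0.0986233 m^2
w = sqrt(0.0986233 / 0.11)
w = 0.9469 m


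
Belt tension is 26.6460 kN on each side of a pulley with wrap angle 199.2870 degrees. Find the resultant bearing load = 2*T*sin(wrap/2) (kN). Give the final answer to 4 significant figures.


F = 2 * 26.6460 * sin(199.2870/2 deg)
F = 52.54 kN


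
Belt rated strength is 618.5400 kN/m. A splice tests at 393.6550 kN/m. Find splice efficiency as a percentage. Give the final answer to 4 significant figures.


Eff = 393.6550 / 618.5400 * 100
Eff = 63.64 %


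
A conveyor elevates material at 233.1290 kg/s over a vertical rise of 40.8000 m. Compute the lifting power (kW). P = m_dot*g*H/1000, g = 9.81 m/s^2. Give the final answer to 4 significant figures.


P = 233.1290 * 9.81 * 40.8000 / 1000
P = 93.31 kW


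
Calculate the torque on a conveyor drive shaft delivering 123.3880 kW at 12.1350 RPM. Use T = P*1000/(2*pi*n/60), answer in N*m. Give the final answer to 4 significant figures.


omega = 2*pi*12.1350/60 = 1.27077 rad/s
T = 123.3880*1000 / 1.27077
T = 97100 N*m


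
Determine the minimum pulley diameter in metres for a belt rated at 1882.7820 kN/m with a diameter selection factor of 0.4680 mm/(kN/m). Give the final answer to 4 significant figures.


D = 1882.7820 * 0.4680 / 1000
D = 0.8811 m


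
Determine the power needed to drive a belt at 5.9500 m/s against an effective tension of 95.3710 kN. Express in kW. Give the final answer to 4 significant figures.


P = Te * v = 95.3710 * 5.9500
P = 567.5 kW


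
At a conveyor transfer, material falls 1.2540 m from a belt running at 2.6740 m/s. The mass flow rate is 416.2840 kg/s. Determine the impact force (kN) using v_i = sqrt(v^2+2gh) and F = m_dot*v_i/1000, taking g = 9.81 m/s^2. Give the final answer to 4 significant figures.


v_i = sqrt(2.6740^2 + 2*9.81*1.2540) = 5.63505 m/s
F = 416.2840 * 5.63505 / 1000
F = 2.346 kN


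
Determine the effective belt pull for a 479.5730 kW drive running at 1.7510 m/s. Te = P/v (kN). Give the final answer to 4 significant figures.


Te = P / v = 479.5730 / 1.7510
Te = 273.9 kN


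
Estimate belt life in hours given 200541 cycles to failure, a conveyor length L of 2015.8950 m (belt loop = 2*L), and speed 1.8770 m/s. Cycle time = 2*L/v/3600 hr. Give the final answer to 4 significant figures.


cycle_time = 2 * 2015.8950 / 1.8770 / 3600 = 0.596666 hr
life = 200541 * 0.596666 = 119700 hours


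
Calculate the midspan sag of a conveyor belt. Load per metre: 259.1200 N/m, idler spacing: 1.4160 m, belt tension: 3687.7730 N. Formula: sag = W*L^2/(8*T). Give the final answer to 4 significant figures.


sag = 259.1200 * 1.4160^2 / (8 * 3687.7730)
sag = 0.01761 m


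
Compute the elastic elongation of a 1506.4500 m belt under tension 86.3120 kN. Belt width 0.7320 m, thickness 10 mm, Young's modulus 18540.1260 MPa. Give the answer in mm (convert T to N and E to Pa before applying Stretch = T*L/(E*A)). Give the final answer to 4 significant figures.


A = 0.7320 * 0.01 = 0.00732 m^2
Stretch = 86.3120*1000 * 1506.4500 / (18540.1260e6 * 0.00732) * 1000
Stretch = 958.1 mm


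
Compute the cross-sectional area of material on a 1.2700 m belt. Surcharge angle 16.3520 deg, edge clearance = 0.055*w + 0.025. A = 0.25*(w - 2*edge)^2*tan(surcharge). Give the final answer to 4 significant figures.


edge = 0.055*1.2700 + 0.025 = 0.09485 m
ew = 1.2700 - 2*0.09485 = 1.0803 m
A = 0.25 * 1.0803^2 * tan(16.3520 deg)
A = 0.08560 m^2


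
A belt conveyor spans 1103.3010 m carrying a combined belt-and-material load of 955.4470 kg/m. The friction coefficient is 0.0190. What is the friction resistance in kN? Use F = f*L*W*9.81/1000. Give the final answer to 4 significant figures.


F = 0.0190 * 1103.3010 * 955.4470 * 9.81 / 1000
F = 196.5 kN


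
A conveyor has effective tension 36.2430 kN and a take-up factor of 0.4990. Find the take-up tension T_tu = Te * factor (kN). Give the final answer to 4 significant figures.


T_tu = 36.2430 * 0.4990
T_tu = 18.09 kN


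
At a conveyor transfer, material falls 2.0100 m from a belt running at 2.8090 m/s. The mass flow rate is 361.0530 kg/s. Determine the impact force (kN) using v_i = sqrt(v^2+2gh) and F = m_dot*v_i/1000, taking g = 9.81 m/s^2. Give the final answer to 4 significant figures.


v_i = sqrt(2.8090^2 + 2*9.81*2.0100) = 6.87944 m/s
F = 361.0530 * 6.87944 / 1000
F = 2.484 kN


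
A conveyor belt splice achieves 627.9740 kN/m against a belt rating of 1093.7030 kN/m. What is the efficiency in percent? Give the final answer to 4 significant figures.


Eff = 627.9740 / 1093.7030 * 100
Eff = 57.42 %


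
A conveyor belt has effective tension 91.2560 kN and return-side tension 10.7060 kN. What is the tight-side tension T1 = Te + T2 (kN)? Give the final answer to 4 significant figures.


T1 = Te + T2 = 91.2560 + 10.7060
T1 = 102.0 kN


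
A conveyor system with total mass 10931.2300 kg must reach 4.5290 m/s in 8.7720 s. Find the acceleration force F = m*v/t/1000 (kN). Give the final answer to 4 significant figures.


F = 10931.2300 * 4.5290 / 8.7720 / 1000
F = 5.644 kN


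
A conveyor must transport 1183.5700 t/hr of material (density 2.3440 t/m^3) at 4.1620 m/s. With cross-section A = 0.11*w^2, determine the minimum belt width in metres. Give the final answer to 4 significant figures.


A_req = 1183.5700 / (4.1620 * 2.3440 * 3600) = 0.0337001 m^2
w = sqrt(0.0337001 / 0.11)
w = 0.5535 m


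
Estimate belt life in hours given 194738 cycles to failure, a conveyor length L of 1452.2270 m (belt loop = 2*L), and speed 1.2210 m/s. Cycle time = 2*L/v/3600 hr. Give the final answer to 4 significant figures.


cycle_time = 2 * 1452.2270 / 1.2210 / 3600 = 0.660764 hr
life = 194738 * 0.660764 = 128700 hours


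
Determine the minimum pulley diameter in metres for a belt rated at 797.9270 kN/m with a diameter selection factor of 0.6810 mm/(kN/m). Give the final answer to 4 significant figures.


D = 797.9270 * 0.6810 / 1000
D = 0.5434 m


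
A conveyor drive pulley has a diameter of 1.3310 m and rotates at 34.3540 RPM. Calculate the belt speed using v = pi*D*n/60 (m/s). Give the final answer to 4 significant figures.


v = pi * 1.3310 * 34.3540 / 60
v = 2.394 m/s


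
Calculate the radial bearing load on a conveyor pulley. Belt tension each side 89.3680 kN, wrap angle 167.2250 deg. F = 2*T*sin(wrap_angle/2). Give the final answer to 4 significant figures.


F = 2 * 89.3680 * sin(167.2250/2 deg)
F = 177.6 kN


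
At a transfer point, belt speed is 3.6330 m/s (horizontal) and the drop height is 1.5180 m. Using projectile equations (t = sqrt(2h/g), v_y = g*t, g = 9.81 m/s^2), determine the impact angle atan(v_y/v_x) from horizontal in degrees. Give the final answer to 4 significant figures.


t = sqrt(2*1.5180/9.81) = 0.556309 s
v_y = 9.81 * 0.556309 = 5.45739 m/s
angle = atan(5.45739 / 3.6330) = 56.35 deg


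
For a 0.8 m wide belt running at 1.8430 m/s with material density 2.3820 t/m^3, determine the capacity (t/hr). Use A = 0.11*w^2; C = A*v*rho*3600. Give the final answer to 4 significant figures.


A = 0.11 * 0.8^2 = 0.0704 m^2
C = 0.0704 * 1.8430 * 2.3820 * 3600
C = 1113 t/hr


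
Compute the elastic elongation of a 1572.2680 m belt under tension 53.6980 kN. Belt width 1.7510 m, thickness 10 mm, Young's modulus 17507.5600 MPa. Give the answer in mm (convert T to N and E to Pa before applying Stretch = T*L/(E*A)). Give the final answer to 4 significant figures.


A = 1.7510 * 0.01 = 0.01751 m^2
Stretch = 53.6980*1000 * 1572.2680 / (17507.5600e6 * 0.01751) * 1000
Stretch = 275.4 mm


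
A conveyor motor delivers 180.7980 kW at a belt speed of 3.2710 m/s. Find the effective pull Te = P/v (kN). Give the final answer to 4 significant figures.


Te = P / v = 180.7980 / 3.2710
Te = 55.27 kN


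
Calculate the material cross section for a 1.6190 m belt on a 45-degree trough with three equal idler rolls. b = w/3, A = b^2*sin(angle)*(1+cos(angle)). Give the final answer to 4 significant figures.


b = 1.6190/3 = 0.539667 m
A = 0.539667^2 * sin(45 deg) * (1 + cos(45 deg))
A = 0.3516 m^2


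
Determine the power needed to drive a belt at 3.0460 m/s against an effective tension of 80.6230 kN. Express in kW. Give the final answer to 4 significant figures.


P = Te * v = 80.6230 * 3.0460
P = 245.6 kW


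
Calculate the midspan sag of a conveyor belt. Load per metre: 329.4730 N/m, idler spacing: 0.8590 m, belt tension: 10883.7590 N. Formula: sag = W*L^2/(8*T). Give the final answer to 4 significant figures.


sag = 329.4730 * 0.8590^2 / (8 * 10883.7590)
sag = 0.002792 m


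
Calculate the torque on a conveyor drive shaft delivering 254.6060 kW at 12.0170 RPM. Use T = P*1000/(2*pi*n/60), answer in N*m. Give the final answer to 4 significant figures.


omega = 2*pi*12.0170/60 = 1.25842 rad/s
T = 254.6060*1000 / 1.25842
T = 202300 N*m


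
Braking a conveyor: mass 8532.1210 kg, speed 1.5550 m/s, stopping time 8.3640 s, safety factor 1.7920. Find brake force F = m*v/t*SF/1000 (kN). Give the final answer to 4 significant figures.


F = 8532.1210 * 1.5550 / 8.3640 * 1.7920 / 1000
F = 2.843 kN


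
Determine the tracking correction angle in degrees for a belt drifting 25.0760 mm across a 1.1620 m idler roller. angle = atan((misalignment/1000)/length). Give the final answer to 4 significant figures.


misalign_m = 25.0760 / 1000 = 0.025076 m
angle = atan(0.025076 / 1.1620)
angle = 1.236 deg


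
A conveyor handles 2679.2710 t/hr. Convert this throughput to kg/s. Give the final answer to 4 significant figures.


m_dot = 2679.2710 * 1000 / 3600
m_dot = 744.2 kg/s


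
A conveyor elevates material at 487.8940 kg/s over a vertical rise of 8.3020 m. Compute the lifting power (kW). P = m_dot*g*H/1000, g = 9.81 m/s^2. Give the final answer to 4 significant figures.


P = 487.8940 * 9.81 * 8.3020 / 1000
P = 39.74 kW


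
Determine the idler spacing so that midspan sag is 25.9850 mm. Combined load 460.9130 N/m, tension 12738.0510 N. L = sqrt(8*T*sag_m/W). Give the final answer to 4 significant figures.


sag = 25.9850/1000 = 0.025985 m
L = sqrt(8 * 12738.0510 * 0.025985 / 460.9130)
L = 2.397 m


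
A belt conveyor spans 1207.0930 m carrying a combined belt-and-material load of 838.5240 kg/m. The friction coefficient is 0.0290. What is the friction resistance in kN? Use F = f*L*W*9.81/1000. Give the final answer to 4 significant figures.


F = 0.0290 * 1207.0930 * 838.5240 * 9.81 / 1000
F = 288.0 kN


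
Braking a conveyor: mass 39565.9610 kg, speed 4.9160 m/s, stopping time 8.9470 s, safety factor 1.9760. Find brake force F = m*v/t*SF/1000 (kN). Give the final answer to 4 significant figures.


F = 39565.9610 * 4.9160 / 8.9470 * 1.9760 / 1000
F = 42.96 kN


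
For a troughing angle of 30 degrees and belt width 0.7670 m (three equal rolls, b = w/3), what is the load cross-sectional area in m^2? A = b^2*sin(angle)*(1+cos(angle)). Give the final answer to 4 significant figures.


b = 0.7670/3 = 0.255667 m
A = 0.255667^2 * sin(30 deg) * (1 + cos(30 deg))
A = 0.06099 m^2


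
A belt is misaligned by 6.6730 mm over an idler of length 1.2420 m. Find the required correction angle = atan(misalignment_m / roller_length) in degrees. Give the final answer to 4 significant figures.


misalign_m = 6.6730 / 1000 = 0.006673 m
angle = atan(0.006673 / 1.2420)
angle = 0.3078 deg


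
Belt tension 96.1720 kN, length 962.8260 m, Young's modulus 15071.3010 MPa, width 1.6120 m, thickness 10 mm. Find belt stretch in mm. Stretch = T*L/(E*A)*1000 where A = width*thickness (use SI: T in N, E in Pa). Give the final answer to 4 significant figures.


A = 1.6120 * 0.01 = 0.01612 m^2
Stretch = 96.1720*1000 * 962.8260 / (15071.3010e6 * 0.01612) * 1000
Stretch = 381.1 mm


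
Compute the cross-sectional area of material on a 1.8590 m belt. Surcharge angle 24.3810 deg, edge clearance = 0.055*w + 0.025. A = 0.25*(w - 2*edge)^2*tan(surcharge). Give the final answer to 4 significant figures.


edge = 0.055*1.8590 + 0.025 = 0.127245 m
ew = 1.8590 - 2*0.127245 = 1.60451 m
A = 0.25 * 1.60451^2 * tan(24.3810 deg)
A = 0.2917 m^2


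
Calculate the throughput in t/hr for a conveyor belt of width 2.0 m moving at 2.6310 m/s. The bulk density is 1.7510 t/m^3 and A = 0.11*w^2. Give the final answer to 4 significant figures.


A = 0.11 * 2.0^2 = 0.44 m^2
C = 0.44 * 2.6310 * 1.7510 * 3600
C = 7297 t/hr


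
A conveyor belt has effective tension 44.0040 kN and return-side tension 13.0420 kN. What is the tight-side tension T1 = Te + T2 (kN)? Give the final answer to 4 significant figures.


T1 = Te + T2 = 44.0040 + 13.0420
T1 = 57.05 kN


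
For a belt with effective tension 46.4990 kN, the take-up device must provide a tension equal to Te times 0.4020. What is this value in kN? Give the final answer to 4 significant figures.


T_tu = 46.4990 * 0.4020
T_tu = 18.69 kN


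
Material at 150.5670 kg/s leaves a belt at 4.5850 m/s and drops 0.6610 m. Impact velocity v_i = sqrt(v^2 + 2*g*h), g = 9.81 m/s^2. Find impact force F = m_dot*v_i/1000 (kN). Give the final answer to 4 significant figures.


v_i = sqrt(4.5850^2 + 2*9.81*0.6610) = 5.83018 m/s
F = 150.5670 * 5.83018 / 1000
F = 0.8778 kN


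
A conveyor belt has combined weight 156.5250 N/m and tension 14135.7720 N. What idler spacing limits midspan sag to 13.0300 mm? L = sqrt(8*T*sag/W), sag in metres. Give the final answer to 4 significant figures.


sag = 13.0300/1000 = 0.013030 m
L = sqrt(8 * 14135.7720 * 0.013030 / 156.5250)
L = 3.068 m


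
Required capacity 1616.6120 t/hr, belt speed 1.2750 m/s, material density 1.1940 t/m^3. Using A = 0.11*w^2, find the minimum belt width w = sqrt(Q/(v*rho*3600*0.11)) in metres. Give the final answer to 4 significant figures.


A_req = 1616.6120 / (1.2750 * 1.1940 * 3600) = 0.294977 m^2
w = sqrt(0.294977 / 0.11)
w = 1.638 m


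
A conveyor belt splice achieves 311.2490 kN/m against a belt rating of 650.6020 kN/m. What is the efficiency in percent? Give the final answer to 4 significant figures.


Eff = 311.2490 / 650.6020 * 100
Eff = 47.84 %


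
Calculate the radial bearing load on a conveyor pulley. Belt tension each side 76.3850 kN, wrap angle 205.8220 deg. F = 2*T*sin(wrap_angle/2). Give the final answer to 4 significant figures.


F = 2 * 76.3850 * sin(205.8220/2 deg)
F = 148.9 kN


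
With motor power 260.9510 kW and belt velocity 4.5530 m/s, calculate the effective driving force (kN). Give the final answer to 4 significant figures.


Te = P / v = 260.9510 / 4.5530
Te = 57.31 kN


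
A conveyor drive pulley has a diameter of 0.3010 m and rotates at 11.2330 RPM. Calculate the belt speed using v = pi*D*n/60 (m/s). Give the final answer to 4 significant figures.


v = pi * 0.3010 * 11.2330 / 60
v = 0.1770 m/s


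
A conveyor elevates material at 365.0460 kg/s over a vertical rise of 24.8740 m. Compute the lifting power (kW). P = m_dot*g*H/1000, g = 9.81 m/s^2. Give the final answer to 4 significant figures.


P = 365.0460 * 9.81 * 24.8740 / 1000
P = 89.08 kW


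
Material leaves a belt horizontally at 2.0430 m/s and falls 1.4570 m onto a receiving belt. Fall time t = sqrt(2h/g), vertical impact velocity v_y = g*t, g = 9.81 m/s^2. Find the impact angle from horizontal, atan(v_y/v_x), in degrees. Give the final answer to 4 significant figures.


t = sqrt(2*1.4570/9.81) = 0.545017 s
v_y = 9.81 * 0.545017 = 5.34662 m/s
angle = atan(5.34662 / 2.0430) = 69.09 deg


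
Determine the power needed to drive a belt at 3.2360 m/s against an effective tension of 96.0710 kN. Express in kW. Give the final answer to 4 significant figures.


P = Te * v = 96.0710 * 3.2360
P = 310.9 kW


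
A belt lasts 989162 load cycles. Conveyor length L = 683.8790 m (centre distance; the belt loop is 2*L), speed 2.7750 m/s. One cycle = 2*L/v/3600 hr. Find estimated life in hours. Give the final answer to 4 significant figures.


cycle_time = 2 * 683.8790 / 2.7750 / 3600 = 0.136913 hr
life = 989162 * 0.136913 = 135400 hours


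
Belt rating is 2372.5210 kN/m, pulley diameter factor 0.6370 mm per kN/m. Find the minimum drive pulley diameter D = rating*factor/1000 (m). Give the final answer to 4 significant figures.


D = 2372.5210 * 0.6370 / 1000
D = 1.511 m


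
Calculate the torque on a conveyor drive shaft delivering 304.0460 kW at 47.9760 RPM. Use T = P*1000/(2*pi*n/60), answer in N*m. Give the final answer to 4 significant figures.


omega = 2*pi*47.9760/60 = 5.02403 rad/s
T = 304.0460*1000 / 5.02403
T = 60520 N*m


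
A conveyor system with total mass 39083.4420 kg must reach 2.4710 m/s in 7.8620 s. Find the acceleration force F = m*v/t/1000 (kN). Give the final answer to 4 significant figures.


F = 39083.4420 * 2.4710 / 7.8620 / 1000
F = 12.28 kN


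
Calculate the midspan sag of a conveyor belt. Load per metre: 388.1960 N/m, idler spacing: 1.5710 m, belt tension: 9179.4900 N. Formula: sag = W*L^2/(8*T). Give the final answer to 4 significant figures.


sag = 388.1960 * 1.5710^2 / (8 * 9179.4900)
sag = 0.01305 m


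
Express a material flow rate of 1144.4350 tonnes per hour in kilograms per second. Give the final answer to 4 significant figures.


m_dot = 1144.4350 * 1000 / 3600
m_dot = 317.9 kg/s


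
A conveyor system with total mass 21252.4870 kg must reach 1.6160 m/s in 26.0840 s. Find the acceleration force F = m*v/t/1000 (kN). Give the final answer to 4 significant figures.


F = 21252.4870 * 1.6160 / 26.0840 / 1000
F = 1.317 kN


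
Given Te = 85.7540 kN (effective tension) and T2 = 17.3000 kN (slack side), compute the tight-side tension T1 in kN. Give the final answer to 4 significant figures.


T1 = Te + T2 = 85.7540 + 17.3000
T1 = 103.1 kN


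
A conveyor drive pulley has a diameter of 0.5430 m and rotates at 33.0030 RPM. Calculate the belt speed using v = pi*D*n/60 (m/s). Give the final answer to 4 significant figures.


v = pi * 0.5430 * 33.0030 / 60
v = 0.9383 m/s


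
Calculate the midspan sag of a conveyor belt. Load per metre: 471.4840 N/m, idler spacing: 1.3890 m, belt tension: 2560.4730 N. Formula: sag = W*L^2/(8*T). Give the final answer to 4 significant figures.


sag = 471.4840 * 1.3890^2 / (8 * 2560.4730)
sag = 0.04441 m


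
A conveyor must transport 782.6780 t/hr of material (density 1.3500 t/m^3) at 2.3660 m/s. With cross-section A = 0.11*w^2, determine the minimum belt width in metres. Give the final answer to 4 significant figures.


A_req = 782.6780 / (2.3660 * 1.3500 * 3600) = 0.0680663 m^2
w = sqrt(0.0680663 / 0.11)
w = 0.7866 m


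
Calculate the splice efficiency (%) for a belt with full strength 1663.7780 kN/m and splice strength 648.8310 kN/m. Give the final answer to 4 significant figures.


Eff = 648.8310 / 1663.7780 * 100
Eff = 39.00 %


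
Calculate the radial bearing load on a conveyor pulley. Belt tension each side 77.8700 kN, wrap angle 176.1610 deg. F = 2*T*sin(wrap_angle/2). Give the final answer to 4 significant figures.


F = 2 * 77.8700 * sin(176.1610/2 deg)
F = 155.7 kN


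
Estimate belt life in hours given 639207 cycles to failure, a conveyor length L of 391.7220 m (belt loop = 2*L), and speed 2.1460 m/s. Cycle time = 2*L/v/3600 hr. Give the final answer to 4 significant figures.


cycle_time = 2 * 391.7220 / 2.1460 / 3600 = 0.101409 hr
life = 639207 * 0.101409 = 64820 hours


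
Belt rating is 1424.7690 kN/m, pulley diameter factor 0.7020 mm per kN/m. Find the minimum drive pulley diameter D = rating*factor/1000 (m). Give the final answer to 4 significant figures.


D = 1424.7690 * 0.7020 / 1000
D = 1.000 m


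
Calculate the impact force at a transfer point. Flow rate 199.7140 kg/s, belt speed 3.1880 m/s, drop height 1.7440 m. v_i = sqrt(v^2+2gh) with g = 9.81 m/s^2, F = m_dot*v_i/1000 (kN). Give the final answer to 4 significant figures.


v_i = sqrt(3.1880^2 + 2*9.81*1.7440) = 6.66188 m/s
F = 199.7140 * 6.66188 / 1000
F = 1.330 kN


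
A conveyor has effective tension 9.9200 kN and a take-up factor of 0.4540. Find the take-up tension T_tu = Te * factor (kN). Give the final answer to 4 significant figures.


T_tu = 9.9200 * 0.4540
T_tu = 4.504 kN


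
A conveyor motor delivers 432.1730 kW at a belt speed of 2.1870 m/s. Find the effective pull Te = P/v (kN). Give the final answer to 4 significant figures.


Te = P / v = 432.1730 / 2.1870
Te = 197.6 kN


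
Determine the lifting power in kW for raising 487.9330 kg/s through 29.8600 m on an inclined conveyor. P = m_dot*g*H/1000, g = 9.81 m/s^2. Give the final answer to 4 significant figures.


P = 487.9330 * 9.81 * 29.8600 / 1000
P = 142.9 kW


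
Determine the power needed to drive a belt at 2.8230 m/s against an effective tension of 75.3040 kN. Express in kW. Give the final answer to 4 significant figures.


P = Te * v = 75.3040 * 2.8230
P = 212.6 kW


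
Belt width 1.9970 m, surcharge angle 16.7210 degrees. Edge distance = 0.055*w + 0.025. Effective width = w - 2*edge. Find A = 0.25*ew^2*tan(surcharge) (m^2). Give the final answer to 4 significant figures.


edge = 0.055*1.9970 + 0.025 = 0.134835 m
ew = 1.9970 - 2*0.134835 = 1.72733 m
A = 0.25 * 1.72733^2 * tan(16.7210 deg)
A = 0.2241 m^2


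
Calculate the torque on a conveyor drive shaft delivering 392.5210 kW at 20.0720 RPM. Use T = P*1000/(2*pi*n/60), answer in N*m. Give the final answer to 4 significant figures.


omega = 2*pi*20.0720/60 = 2.10193 rad/s
T = 392.5210*1000 / 2.10193
T = 186700 N*m


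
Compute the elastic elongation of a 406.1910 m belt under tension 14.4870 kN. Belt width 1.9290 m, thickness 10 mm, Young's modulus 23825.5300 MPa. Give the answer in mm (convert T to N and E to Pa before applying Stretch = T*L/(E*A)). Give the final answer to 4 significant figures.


A = 1.9290 * 0.01 = 0.01929 m^2
Stretch = 14.4870*1000 * 406.1910 / (23825.5300e6 * 0.01929) * 1000
Stretch = 12.80 mm


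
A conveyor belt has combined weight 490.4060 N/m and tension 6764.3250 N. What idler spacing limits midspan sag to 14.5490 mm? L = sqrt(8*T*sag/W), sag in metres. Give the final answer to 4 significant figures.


sag = 14.5490/1000 = 0.014549 m
L = sqrt(8 * 6764.3250 * 0.014549 / 490.4060)
L = 1.267 m


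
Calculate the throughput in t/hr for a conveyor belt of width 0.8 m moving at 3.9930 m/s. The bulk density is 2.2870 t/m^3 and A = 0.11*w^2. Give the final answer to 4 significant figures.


A = 0.11 * 0.8^2 = 0.0704 m^2
C = 0.0704 * 3.9930 * 2.2870 * 3600
C = 2314 t/hr


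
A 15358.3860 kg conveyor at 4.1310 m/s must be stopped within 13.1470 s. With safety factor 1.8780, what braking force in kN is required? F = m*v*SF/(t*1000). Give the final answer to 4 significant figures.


F = 15358.3860 * 4.1310 / 13.1470 * 1.8780 / 1000
F = 9.063 kN
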